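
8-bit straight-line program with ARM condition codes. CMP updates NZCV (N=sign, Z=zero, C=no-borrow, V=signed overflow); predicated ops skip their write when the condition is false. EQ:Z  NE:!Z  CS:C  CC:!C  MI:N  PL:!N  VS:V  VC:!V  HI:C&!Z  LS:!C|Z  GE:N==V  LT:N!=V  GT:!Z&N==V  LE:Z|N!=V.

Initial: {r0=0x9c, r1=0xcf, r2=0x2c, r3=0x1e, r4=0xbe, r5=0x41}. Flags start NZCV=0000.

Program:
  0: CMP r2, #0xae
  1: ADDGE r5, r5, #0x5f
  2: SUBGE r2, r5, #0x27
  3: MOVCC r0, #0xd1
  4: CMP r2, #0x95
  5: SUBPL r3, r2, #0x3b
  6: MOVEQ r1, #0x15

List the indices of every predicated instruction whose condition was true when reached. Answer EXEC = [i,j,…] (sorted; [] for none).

EXEC = [1,2,3]

[0] flags=0000 → (cmp)
[1] flags=0000 GE?T → r5=0xa0
[2] flags=0000 GE?T → r2=0x79
[3] flags=0000 CC?T → r0=0xd1
[4] flags=1001 → (cmp)
[5] flags=1001 PL?F → skip
[6] flags=1001 EQ?F → skip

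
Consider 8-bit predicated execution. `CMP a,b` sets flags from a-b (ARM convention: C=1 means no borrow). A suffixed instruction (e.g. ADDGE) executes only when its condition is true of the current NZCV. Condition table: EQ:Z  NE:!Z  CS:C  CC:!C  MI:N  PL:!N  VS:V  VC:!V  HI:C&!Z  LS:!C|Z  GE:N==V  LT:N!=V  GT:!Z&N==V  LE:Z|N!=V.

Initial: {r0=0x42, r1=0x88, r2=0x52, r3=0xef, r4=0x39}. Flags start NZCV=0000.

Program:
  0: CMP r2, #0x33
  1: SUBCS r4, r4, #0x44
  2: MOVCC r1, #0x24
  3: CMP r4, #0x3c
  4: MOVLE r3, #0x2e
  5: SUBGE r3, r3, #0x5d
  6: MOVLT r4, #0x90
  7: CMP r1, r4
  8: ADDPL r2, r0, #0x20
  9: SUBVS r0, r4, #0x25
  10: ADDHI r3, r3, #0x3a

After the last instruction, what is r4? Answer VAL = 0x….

VAL = 0x90

0: ✓ CMP  NZCV=0010
1: ✓ SUBCS  r4←0xf5
2: · MOVCC
3: ✓ CMP  NZCV=1010
4: ✓ MOVLE  r3←0x2e
5: · SUBGE
6: ✓ MOVLT  r4←0x90
7: ✓ CMP  NZCV=1000
8: · ADDPL
9: · SUBVS
10: · ADDHI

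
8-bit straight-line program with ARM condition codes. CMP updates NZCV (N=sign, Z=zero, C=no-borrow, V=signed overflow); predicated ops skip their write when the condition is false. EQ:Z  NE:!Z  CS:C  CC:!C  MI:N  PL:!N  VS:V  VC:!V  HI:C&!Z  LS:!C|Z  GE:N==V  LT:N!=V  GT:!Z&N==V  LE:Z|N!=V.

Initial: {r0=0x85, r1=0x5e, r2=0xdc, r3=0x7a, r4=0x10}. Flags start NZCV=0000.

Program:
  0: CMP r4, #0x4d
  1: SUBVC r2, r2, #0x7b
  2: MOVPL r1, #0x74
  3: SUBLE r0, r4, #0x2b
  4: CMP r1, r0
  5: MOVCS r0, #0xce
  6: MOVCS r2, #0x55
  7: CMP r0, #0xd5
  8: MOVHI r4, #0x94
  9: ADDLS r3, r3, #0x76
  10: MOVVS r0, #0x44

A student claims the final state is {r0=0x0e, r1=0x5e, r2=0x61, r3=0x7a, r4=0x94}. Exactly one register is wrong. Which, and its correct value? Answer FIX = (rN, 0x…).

[0] flags=1000 → (cmp)
[1] flags=1000 VC?T → r2=0x61
[2] flags=1000 PL?F → skip
[3] flags=1000 LE?T → r0=0xe5
[4] flags=0000 → (cmp)
[5] flags=0000 CS?F → skip
[6] flags=0000 CS?F → skip
[7] flags=0010 → (cmp)
[8] flags=0010 HI?T → r4=0x94
[9] flags=0010 LS?F → skip
[10] flags=0010 VS?F → skip

FIX = (r0, 0xe5)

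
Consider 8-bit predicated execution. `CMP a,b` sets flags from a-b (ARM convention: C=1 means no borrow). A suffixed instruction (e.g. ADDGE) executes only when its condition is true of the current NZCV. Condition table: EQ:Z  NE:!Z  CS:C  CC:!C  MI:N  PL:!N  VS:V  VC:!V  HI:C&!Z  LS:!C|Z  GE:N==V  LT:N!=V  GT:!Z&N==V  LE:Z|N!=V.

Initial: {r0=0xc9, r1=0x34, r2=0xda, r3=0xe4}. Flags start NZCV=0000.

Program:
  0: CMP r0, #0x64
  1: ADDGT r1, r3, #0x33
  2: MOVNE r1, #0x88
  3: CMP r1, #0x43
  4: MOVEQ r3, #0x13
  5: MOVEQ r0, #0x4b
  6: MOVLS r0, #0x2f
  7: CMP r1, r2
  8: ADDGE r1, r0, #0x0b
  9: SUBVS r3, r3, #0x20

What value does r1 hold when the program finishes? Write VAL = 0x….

VAL = 0x88

0: ✓ CMP  NZCV=0011
1: · ADDGT
2: ✓ MOVNE  r1←0x88
3: ✓ CMP  NZCV=0011
4: · MOVEQ
5: · MOVEQ
6: · MOVLS
7: ✓ CMP  NZCV=1000
8: · ADDGE
9: · SUBVS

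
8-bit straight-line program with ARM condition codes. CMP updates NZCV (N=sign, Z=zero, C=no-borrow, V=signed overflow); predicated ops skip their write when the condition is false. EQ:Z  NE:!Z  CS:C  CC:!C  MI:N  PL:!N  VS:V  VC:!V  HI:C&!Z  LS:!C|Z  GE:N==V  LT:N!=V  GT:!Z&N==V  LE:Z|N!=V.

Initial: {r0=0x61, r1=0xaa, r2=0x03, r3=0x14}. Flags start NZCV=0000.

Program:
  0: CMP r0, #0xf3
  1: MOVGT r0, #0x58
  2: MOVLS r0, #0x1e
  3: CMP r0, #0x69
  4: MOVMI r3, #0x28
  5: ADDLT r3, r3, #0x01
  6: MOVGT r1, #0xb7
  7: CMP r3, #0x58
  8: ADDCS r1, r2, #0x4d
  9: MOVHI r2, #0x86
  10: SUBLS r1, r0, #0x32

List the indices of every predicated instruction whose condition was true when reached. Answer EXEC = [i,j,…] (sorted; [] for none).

EXEC = [1,2,4,5,10]

0: ✓ CMP  NZCV=0000
1: ✓ MOVGT  r0←0x58
2: ✓ MOVLS  r0←0x1e
3: ✓ CMP  NZCV=1000
4: ✓ MOVMI  r3←0x28
5: ✓ ADDLT  r3←0x29
6: · MOVGT
7: ✓ CMP  NZCV=1000
8: · ADDCS
9: · MOVHI
10: ✓ SUBLS  r1←0xec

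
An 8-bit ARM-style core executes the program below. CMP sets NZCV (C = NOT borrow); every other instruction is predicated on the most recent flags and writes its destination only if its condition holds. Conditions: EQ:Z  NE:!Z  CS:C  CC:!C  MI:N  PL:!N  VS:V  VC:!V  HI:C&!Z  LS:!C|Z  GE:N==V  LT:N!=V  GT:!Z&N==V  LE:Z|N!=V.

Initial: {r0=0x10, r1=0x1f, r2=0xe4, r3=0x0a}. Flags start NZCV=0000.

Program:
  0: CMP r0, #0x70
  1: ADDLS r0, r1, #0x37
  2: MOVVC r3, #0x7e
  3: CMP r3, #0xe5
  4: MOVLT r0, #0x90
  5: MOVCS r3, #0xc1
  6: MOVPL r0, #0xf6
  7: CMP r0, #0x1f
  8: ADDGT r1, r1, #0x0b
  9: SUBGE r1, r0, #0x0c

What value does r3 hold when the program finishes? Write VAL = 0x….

VAL = 0x7e

[0] flags=1000 → (cmp)
[1] flags=1000 LS?T → r0=0x56
[2] flags=1000 VC?T → r3=0x7e
[3] flags=1001 → (cmp)
[4] flags=1001 LT?F → skip
[5] flags=1001 CS?F → skip
[6] flags=1001 PL?F → skip
[7] flags=0010 → (cmp)
[8] flags=0010 GT?T → r1=0x2a
[9] flags=0010 GE?T → r1=0x4a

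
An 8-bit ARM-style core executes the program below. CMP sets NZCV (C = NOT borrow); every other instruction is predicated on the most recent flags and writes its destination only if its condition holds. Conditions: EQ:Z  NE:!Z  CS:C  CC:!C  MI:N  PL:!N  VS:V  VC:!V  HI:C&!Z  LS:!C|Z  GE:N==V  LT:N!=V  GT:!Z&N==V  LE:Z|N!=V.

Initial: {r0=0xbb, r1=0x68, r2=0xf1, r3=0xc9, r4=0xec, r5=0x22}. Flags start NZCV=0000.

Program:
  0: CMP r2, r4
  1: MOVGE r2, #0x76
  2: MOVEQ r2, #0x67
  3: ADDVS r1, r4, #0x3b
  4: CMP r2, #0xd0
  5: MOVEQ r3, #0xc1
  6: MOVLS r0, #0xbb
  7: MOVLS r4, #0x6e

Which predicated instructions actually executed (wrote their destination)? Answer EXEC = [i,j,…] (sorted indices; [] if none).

EXEC = [1,6,7]

0: ✓ CMP  NZCV=0010
1: ✓ MOVGE  r2←0x76
2: · MOVEQ
3: · ADDVS
4: ✓ CMP  NZCV=1001
5: · MOVEQ
6: ✓ MOVLS  r0←0xbb
7: ✓ MOVLS  r4←0x6e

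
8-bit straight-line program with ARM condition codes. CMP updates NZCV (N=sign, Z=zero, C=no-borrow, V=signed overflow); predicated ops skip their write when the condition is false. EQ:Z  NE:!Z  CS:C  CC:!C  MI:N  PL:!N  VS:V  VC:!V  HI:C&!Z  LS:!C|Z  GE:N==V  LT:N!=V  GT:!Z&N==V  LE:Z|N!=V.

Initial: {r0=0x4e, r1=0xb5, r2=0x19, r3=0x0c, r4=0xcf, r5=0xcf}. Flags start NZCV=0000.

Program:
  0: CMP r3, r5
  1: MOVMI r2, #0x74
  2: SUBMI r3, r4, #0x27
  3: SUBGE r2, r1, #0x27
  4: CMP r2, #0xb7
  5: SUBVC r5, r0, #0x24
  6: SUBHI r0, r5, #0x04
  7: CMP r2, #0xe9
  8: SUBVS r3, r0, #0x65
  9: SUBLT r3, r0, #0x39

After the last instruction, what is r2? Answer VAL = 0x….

[0] flags=0000 → (cmp)
[1] flags=0000 MI?F → skip
[2] flags=0000 MI?F → skip
[3] flags=0000 GE?T → r2=0x8e
[4] flags=1000 → (cmp)
[5] flags=1000 VC?T → r5=0x2a
[6] flags=1000 HI?F → skip
[7] flags=1000 → (cmp)
[8] flags=1000 VS?F → skip
[9] flags=1000 LT?T → r3=0x15

VAL = 0x8e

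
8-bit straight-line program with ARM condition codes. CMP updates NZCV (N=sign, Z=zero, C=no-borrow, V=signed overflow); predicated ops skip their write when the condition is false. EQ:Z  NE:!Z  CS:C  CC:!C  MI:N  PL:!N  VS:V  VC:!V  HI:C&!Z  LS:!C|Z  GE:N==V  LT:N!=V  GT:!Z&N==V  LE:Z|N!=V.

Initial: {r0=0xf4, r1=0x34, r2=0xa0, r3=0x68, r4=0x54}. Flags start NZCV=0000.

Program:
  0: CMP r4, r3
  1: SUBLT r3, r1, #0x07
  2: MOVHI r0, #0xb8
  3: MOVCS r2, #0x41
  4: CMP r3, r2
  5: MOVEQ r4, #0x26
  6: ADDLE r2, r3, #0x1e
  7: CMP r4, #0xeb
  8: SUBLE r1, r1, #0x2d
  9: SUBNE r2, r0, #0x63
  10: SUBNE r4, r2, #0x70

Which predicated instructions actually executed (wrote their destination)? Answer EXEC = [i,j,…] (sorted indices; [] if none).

0: ✓ CMP  NZCV=1000
1: ✓ SUBLT  r3←0x2d
2: · MOVHI
3: · MOVCS
4: ✓ CMP  NZCV=1001
5: · MOVEQ
6: · ADDLE
7: ✓ CMP  NZCV=0000
8: · SUBLE
9: ✓ SUBNE  r2←0x91
10: ✓ SUBNE  r4←0x21

EXEC = [1,9,10]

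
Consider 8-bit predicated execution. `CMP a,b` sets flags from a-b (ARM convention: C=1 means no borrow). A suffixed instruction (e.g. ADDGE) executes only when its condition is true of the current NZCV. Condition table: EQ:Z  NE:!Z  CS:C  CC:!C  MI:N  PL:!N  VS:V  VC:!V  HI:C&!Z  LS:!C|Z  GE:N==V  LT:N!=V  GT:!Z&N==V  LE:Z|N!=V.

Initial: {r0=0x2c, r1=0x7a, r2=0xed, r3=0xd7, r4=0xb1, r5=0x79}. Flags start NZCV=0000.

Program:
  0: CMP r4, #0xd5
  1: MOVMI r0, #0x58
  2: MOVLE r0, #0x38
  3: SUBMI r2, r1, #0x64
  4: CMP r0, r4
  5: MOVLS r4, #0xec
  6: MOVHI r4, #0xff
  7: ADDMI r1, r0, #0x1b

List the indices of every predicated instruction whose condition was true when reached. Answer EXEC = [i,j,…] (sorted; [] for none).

[0] flags=1000 → (cmp)
[1] flags=1000 MI?T → r0=0x58
[2] flags=1000 LE?T → r0=0x38
[3] flags=1000 MI?T → r2=0x16
[4] flags=1001 → (cmp)
[5] flags=1001 LS?T → r4=0xec
[6] flags=1001 HI?F → skip
[7] flags=1001 MI?T → r1=0x53

EXEC = [1,2,3,5,7]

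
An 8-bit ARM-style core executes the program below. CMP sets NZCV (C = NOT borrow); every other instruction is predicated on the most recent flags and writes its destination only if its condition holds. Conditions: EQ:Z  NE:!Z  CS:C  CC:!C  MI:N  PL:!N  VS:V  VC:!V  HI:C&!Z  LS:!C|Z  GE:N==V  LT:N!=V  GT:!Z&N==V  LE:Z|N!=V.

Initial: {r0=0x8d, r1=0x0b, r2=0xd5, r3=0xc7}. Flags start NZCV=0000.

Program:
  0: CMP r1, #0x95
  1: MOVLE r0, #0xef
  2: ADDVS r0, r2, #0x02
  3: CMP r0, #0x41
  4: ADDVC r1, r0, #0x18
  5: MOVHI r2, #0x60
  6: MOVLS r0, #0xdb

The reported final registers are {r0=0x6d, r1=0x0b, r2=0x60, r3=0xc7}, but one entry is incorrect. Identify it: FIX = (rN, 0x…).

[0] flags=0000 → (cmp)
[1] flags=0000 LE?F → skip
[2] flags=0000 VS?F → skip
[3] flags=0011 → (cmp)
[4] flags=0011 VC?F → skip
[5] flags=0011 HI?T → r2=0x60
[6] flags=0011 LS?F → skip

FIX = (r0, 0x8d)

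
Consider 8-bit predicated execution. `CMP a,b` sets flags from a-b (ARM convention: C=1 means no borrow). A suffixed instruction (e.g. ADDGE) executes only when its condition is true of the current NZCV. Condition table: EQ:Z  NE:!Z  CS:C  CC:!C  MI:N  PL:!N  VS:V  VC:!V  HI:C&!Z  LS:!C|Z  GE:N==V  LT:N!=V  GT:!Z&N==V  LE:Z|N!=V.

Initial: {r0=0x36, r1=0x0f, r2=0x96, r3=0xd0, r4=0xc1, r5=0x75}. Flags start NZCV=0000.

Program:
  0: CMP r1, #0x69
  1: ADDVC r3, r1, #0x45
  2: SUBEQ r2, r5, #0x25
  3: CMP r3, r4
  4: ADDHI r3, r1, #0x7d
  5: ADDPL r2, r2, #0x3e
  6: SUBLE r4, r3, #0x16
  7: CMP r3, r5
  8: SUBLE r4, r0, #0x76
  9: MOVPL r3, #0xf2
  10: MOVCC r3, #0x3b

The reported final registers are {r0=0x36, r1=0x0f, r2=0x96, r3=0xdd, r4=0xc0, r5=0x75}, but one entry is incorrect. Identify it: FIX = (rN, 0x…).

FIX = (r3, 0x3b)

[0] flags=1000 → (cmp)
[1] flags=1000 VC?T → r3=0x54
[2] flags=1000 EQ?F → skip
[3] flags=1001 → (cmp)
[4] flags=1001 HI?F → skip
[5] flags=1001 PL?F → skip
[6] flags=1001 LE?F → skip
[7] flags=1000 → (cmp)
[8] flags=1000 LE?T → r4=0xc0
[9] flags=1000 PL?F → skip
[10] flags=1000 CC?T → r3=0x3b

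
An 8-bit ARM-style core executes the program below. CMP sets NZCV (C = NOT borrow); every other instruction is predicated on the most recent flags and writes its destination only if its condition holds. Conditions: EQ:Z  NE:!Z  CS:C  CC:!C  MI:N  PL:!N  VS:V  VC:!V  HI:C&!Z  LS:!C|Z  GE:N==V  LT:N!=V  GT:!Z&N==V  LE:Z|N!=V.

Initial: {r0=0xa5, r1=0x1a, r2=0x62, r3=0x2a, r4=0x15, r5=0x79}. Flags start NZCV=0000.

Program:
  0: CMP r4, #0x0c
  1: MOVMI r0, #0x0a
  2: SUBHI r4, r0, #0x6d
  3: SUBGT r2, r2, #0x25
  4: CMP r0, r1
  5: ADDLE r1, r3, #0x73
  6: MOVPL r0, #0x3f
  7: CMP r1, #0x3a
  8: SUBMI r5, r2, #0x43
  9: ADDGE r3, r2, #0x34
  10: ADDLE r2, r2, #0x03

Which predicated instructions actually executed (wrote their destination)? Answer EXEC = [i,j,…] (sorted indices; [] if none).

0: ✓ CMP  NZCV=0010
1: · MOVMI
2: ✓ SUBHI  r4←0x38
3: ✓ SUBGT  r2←0x3d
4: ✓ CMP  NZCV=1010
5: ✓ ADDLE  r1←0x9d
6: · MOVPL
7: ✓ CMP  NZCV=0011
8: · SUBMI
9: · ADDGE
10: ✓ ADDLE  r2←0x40

EXEC = [2,3,5,10]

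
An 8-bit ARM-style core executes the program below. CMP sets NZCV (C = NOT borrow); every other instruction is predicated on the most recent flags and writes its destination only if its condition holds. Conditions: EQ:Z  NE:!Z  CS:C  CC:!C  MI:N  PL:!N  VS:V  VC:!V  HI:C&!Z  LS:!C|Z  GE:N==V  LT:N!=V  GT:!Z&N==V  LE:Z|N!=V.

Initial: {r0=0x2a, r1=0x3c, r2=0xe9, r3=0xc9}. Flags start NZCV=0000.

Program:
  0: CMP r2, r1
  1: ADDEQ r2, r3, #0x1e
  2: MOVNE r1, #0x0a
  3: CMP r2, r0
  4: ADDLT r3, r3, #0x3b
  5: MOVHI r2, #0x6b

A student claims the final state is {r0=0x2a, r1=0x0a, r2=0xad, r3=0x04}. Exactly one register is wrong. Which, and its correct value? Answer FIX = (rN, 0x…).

FIX = (r2, 0x6b)

0: ✓ CMP  NZCV=1010
1: · ADDEQ
2: ✓ MOVNE  r1←0x0a
3: ✓ CMP  NZCV=1010
4: ✓ ADDLT  r3←0x04
5: ✓ MOVHI  r2←0x6b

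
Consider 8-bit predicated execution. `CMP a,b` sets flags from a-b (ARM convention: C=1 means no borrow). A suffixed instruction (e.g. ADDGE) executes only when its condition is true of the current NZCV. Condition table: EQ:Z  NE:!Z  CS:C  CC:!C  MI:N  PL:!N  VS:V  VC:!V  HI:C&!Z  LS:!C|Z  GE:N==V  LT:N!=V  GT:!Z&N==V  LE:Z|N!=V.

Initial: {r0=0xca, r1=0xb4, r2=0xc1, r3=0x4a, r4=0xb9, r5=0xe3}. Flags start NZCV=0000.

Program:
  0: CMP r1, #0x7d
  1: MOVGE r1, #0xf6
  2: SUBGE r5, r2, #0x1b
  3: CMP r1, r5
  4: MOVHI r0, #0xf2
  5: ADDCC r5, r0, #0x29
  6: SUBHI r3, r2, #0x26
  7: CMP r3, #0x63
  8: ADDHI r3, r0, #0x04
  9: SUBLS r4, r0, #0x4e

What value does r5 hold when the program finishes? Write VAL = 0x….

VAL = 0xf3

0: ✓ CMP  NZCV=0011
1: · MOVGE
2: · SUBGE
3: ✓ CMP  NZCV=1000
4: · MOVHI
5: ✓ ADDCC  r5←0xf3
6: · SUBHI
7: ✓ CMP  NZCV=1000
8: · ADDHI
9: ✓ SUBLS  r4←0x7c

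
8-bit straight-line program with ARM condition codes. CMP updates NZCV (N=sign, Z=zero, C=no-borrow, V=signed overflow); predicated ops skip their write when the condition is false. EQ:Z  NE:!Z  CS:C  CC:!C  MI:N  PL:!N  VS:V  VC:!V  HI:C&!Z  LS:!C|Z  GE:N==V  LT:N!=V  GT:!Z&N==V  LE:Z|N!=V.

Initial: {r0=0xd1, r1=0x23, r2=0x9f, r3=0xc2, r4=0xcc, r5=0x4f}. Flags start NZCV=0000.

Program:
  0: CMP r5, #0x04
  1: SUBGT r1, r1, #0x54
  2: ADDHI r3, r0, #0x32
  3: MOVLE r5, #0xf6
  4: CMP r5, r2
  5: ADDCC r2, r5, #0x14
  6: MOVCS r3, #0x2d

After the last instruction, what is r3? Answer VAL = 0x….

0: ✓ CMP  NZCV=0010
1: ✓ SUBGT  r1←0xcf
2: ✓ ADDHI  r3←0x03
3: · MOVLE
4: ✓ CMP  NZCV=1001
5: ✓ ADDCC  r2←0x63
6: · MOVCS

VAL = 0x03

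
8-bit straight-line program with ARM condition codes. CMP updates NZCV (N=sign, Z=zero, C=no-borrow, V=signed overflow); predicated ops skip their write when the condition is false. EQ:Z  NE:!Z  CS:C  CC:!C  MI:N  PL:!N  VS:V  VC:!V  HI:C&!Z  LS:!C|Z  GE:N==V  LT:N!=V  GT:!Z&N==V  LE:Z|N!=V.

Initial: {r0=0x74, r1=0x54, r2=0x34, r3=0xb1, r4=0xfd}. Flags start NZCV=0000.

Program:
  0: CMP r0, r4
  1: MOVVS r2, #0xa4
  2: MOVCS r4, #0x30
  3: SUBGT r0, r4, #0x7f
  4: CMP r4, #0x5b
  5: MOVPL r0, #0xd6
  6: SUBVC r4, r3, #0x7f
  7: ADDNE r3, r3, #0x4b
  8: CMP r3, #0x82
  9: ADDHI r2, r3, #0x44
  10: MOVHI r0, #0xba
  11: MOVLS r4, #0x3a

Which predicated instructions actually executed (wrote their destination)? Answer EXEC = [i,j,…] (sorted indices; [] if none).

EXEC = [3,6,7,9,10]

[0] flags=0000 → (cmp)
[1] flags=0000 VS?F → skip
[2] flags=0000 CS?F → skip
[3] flags=0000 GT?T → r0=0x7e
[4] flags=1010 → (cmp)
[5] flags=1010 PL?F → skip
[6] flags=1010 VC?T → r4=0x32
[7] flags=1010 NE?T → r3=0xfc
[8] flags=0010 → (cmp)
[9] flags=0010 HI?T → r2=0x40
[10] flags=0010 HI?T → r0=0xba
[11] flags=0010 LS?F → skip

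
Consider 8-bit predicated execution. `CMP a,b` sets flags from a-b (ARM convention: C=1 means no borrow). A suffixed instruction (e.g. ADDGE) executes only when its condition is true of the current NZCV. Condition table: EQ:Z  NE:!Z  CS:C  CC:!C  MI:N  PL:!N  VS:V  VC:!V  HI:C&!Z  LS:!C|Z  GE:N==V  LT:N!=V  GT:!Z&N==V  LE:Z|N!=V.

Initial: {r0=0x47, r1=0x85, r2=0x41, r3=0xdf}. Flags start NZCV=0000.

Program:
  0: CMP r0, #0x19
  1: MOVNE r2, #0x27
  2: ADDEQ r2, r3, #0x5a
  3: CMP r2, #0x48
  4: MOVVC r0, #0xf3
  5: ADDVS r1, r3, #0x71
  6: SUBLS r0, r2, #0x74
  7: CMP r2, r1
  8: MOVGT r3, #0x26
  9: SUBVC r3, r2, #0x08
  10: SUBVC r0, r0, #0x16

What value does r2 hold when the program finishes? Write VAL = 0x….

0: ✓ CMP  NZCV=0010
1: ✓ MOVNE  r2←0x27
2: · ADDEQ
3: ✓ CMP  NZCV=1000
4: ✓ MOVVC  r0←0xf3
5: · ADDVS
6: ✓ SUBLS  r0←0xb3
7: ✓ CMP  NZCV=1001
8: ✓ MOVGT  r3←0x26
9: · SUBVC
10: · SUBVC

VAL = 0x27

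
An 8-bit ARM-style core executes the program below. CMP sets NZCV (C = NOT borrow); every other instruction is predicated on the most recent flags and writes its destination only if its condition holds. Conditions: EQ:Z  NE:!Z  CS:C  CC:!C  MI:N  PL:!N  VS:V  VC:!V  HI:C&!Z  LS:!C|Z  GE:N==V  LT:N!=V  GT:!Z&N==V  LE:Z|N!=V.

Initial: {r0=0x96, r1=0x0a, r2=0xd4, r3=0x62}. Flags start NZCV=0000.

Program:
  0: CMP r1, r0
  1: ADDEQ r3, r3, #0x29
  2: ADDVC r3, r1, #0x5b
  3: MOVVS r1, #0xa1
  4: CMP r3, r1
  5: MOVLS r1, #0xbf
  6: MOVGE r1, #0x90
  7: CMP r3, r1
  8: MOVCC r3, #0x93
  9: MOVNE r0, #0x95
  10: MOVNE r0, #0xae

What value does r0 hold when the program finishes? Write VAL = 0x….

VAL = 0xae

[0] flags=0000 → (cmp)
[1] flags=0000 EQ?F → skip
[2] flags=0000 VC?T → r3=0x65
[3] flags=0000 VS?F → skip
[4] flags=0010 → (cmp)
[5] flags=0010 LS?F → skip
[6] flags=0010 GE?T → r1=0x90
[7] flags=1001 → (cmp)
[8] flags=1001 CC?T → r3=0x93
[9] flags=1001 NE?T → r0=0x95
[10] flags=1001 NE?T → r0=0xae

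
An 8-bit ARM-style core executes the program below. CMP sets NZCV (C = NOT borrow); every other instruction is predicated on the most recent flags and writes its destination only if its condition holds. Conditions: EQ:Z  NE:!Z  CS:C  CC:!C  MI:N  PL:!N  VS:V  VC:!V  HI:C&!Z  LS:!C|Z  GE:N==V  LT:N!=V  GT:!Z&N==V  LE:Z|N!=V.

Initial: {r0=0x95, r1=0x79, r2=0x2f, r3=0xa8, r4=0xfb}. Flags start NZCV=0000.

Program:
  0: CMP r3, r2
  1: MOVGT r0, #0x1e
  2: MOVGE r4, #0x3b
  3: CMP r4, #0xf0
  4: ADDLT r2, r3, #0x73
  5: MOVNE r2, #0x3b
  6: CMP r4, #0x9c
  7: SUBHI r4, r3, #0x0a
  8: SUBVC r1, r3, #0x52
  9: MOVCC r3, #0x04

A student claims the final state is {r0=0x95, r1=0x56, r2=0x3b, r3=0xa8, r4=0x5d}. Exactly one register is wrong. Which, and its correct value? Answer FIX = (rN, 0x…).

FIX = (r4, 0x9e)

[0] flags=0011 → (cmp)
[1] flags=0011 GT?F → skip
[2] flags=0011 GE?F → skip
[3] flags=0010 → (cmp)
[4] flags=0010 LT?F → skip
[5] flags=0010 NE?T → r2=0x3b
[6] flags=0010 → (cmp)
[7] flags=0010 HI?T → r4=0x9e
[8] flags=0010 VC?T → r1=0x56
[9] flags=0010 CC?F → skip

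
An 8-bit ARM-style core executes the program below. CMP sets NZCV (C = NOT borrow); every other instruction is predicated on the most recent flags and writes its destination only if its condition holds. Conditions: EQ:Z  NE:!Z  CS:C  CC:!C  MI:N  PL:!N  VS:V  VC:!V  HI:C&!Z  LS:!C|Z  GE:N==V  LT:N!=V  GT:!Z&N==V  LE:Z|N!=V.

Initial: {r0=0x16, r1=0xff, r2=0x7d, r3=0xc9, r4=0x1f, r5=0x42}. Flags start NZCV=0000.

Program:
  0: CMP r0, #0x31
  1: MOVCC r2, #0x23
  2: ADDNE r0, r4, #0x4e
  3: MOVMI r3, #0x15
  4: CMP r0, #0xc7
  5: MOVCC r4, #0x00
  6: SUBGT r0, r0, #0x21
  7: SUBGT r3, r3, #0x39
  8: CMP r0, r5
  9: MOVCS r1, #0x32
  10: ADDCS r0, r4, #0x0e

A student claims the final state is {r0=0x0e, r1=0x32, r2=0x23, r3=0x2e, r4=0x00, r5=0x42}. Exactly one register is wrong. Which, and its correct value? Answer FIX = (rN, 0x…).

FIX = (r3, 0xdc)

0: ✓ CMP  NZCV=1000
1: ✓ MOVCC  r2←0x23
2: ✓ ADDNE  r0←0x6d
3: ✓ MOVMI  r3←0x15
4: ✓ CMP  NZCV=1001
5: ✓ MOVCC  r4←0x00
6: ✓ SUBGT  r0←0x4c
7: ✓ SUBGT  r3←0xdc
8: ✓ CMP  NZCV=0010
9: ✓ MOVCS  r1←0x32
10: ✓ ADDCS  r0←0x0e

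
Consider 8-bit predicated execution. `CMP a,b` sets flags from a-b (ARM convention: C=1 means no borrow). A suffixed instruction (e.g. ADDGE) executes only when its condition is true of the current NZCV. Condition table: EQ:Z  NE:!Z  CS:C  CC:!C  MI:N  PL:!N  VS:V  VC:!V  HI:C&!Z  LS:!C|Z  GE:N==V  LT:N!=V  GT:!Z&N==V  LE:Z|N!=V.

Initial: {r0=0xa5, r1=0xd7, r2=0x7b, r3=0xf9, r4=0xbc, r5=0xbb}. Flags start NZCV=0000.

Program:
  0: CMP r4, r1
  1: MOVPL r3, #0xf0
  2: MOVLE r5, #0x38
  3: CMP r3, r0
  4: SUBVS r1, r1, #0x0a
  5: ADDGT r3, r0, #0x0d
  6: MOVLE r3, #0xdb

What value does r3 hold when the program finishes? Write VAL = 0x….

0: ✓ CMP  NZCV=1000
1: · MOVPL
2: ✓ MOVLE  r5←0x38
3: ✓ CMP  NZCV=0010
4: · SUBVS
5: ✓ ADDGT  r3←0xb2
6: · MOVLE

VAL = 0xb2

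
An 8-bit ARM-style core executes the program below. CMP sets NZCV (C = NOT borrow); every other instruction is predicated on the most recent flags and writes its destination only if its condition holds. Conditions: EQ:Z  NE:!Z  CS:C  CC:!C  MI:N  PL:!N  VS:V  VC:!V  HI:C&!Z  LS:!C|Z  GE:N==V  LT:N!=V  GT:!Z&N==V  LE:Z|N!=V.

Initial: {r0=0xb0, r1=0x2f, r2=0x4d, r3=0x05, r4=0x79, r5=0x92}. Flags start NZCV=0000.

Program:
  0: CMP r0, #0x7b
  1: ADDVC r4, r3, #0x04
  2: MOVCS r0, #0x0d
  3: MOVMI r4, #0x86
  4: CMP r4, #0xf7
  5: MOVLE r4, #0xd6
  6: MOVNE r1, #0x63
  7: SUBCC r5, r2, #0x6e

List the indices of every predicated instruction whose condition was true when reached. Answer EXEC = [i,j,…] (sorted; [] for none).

0: ✓ CMP  NZCV=0011
1: · ADDVC
2: ✓ MOVCS  r0←0x0d
3: · MOVMI
4: ✓ CMP  NZCV=1001
5: · MOVLE
6: ✓ MOVNE  r1←0x63
7: ✓ SUBCC  r5←0xdf

EXEC = [2,6,7]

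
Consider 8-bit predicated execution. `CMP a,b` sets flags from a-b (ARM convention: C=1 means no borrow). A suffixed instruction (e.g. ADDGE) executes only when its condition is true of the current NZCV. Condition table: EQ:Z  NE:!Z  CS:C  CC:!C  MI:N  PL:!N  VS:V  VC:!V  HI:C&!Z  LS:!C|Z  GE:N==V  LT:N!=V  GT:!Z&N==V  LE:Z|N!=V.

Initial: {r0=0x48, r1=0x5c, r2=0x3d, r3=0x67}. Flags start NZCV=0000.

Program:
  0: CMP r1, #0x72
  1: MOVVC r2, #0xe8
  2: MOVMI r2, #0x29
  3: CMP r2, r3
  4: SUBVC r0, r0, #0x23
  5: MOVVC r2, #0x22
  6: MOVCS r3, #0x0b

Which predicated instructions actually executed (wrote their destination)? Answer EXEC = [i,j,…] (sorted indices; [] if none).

[0] flags=1000 → (cmp)
[1] flags=1000 VC?T → r2=0xe8
[2] flags=1000 MI?T → r2=0x29
[3] flags=1000 → (cmp)
[4] flags=1000 VC?T → r0=0x25
[5] flags=1000 VC?T → r2=0x22
[6] flags=1000 CS?F → skip

EXEC = [1,2,4,5]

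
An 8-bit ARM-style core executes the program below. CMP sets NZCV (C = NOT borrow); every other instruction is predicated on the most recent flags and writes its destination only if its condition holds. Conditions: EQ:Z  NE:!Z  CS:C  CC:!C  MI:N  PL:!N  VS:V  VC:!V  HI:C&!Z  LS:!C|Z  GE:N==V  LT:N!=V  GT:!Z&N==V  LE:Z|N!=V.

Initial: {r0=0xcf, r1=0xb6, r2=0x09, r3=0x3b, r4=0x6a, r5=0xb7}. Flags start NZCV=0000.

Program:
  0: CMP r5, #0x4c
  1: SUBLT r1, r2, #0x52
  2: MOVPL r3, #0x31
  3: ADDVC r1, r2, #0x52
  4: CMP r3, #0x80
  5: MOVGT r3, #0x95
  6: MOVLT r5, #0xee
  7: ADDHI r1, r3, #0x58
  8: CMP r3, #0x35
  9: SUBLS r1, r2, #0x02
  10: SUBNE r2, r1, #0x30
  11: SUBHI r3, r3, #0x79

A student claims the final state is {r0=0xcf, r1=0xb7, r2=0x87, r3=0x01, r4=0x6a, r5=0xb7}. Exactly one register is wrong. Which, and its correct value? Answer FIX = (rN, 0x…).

FIX = (r3, 0x1c)

0: ✓ CMP  NZCV=0011
1: ✓ SUBLT  r1←0xb7
2: ✓ MOVPL  r3←0x31
3: · ADDVC
4: ✓ CMP  NZCV=1001
5: ✓ MOVGT  r3←0x95
6: · MOVLT
7: · ADDHI
8: ✓ CMP  NZCV=0011
9: · SUBLS
10: ✓ SUBNE  r2←0x87
11: ✓ SUBHI  r3←0x1c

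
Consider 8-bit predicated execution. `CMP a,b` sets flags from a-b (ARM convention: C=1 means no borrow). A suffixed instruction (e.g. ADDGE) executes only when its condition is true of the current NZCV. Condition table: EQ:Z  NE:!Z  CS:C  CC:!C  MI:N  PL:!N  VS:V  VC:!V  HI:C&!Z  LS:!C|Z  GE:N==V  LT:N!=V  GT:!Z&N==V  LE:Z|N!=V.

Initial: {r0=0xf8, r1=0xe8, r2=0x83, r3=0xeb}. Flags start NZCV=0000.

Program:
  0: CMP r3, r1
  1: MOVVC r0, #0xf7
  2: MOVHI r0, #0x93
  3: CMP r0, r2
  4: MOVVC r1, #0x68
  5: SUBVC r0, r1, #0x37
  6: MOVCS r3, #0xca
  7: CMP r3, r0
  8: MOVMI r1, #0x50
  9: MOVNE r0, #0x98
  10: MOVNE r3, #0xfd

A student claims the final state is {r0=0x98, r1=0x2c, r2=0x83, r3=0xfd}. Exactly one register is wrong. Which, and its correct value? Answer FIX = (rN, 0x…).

0: ✓ CMP  NZCV=0010
1: ✓ MOVVC  r0←0xf7
2: ✓ MOVHI  r0←0x93
3: ✓ CMP  NZCV=0010
4: ✓ MOVVC  r1←0x68
5: ✓ SUBVC  r0←0x31
6: ✓ MOVCS  r3←0xca
7: ✓ CMP  NZCV=1010
8: ✓ MOVMI  r1←0x50
9: ✓ MOVNE  r0←0x98
10: ✓ MOVNE  r3←0xfd

FIX = (r1, 0x50)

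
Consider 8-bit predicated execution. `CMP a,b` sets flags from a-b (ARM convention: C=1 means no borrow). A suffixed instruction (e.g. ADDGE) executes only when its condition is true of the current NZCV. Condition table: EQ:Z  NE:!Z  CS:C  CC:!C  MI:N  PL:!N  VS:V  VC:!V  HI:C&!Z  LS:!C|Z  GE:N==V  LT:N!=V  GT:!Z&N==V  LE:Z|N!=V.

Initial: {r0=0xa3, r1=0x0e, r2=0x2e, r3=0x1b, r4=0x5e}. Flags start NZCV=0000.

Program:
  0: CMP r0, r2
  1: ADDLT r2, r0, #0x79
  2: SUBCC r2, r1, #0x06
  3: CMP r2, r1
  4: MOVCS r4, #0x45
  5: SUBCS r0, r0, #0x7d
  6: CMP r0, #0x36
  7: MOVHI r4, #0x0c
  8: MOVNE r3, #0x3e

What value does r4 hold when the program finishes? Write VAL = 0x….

0: ✓ CMP  NZCV=0011
1: ✓ ADDLT  r2←0x1c
2: · SUBCC
3: ✓ CMP  NZCV=0010
4: ✓ MOVCS  r4←0x45
5: ✓ SUBCS  r0←0x26
6: ✓ CMP  NZCV=1000
7: · MOVHI
8: ✓ MOVNE  r3←0x3e

VAL = 0x45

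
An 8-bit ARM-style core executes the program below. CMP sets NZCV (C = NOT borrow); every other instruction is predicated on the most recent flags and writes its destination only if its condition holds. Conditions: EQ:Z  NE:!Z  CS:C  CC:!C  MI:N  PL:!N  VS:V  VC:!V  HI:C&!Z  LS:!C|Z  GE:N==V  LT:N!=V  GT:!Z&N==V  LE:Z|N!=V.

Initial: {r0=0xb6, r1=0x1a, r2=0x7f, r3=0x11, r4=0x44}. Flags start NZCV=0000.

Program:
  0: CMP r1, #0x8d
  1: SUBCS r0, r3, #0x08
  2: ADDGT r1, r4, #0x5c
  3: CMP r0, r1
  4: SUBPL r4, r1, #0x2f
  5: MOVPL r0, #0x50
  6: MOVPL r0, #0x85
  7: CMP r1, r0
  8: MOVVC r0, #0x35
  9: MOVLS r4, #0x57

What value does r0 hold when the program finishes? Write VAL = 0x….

VAL = 0x35

[0] flags=1001 → (cmp)
[1] flags=1001 CS?F → skip
[2] flags=1001 GT?T → r1=0xa0
[3] flags=0010 → (cmp)
[4] flags=0010 PL?T → r4=0x71
[5] flags=0010 PL?T → r0=0x50
[6] flags=0010 PL?T → r0=0x85
[7] flags=0010 → (cmp)
[8] flags=0010 VC?T → r0=0x35
[9] flags=0010 LS?F → skip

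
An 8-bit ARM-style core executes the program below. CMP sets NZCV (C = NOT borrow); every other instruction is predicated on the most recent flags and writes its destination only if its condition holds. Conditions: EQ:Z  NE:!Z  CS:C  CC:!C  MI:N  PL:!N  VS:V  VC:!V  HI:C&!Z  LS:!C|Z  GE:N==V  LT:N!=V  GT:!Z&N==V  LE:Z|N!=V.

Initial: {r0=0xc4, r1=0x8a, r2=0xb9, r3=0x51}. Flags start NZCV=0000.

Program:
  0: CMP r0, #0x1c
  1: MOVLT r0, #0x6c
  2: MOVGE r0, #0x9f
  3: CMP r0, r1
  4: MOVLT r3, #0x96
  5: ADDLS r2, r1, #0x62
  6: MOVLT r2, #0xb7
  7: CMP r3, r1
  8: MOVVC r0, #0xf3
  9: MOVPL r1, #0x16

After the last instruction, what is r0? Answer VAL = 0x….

VAL = 0x6c

0: ✓ CMP  NZCV=1010
1: ✓ MOVLT  r0←0x6c
2: · MOVGE
3: ✓ CMP  NZCV=1001
4: · MOVLT
5: ✓ ADDLS  r2←0xec
6: · MOVLT
7: ✓ CMP  NZCV=1001
8: · MOVVC
9: · MOVPL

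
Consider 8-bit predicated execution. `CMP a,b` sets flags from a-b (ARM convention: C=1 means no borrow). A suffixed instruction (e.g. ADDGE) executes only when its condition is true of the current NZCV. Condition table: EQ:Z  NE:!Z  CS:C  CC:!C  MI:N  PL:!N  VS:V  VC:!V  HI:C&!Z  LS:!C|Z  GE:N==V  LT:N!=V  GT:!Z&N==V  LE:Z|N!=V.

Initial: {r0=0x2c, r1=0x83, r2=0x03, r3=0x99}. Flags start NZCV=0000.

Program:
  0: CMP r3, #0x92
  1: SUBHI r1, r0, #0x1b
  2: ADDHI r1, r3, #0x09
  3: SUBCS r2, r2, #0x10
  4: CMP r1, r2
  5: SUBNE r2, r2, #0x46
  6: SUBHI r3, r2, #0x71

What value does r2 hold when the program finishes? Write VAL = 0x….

VAL = 0xad

0: ✓ CMP  NZCV=0010
1: ✓ SUBHI  r1←0x11
2: ✓ ADDHI  r1←0xa2
3: ✓ SUBCS  r2←0xf3
4: ✓ CMP  NZCV=1000
5: ✓ SUBNE  r2←0xad
6: · SUBHI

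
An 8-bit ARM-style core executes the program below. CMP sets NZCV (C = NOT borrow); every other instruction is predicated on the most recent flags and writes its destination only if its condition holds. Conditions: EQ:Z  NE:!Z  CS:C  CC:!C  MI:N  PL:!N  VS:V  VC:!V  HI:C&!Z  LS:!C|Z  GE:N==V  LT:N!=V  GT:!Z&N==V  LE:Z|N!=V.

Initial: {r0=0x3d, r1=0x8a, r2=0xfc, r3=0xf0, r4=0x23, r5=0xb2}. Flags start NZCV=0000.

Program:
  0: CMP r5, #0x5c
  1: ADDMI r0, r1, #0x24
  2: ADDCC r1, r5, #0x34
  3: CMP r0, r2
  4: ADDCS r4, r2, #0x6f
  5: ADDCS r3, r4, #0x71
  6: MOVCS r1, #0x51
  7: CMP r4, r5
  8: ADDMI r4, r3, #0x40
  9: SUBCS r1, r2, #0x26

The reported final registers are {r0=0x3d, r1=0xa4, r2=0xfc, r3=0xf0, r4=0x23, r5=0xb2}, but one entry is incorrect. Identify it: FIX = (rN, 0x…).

FIX = (r1, 0x8a)

0: ✓ CMP  NZCV=0011
1: · ADDMI
2: · ADDCC
3: ✓ CMP  NZCV=0000
4: · ADDCS
5: · ADDCS
6: · MOVCS
7: ✓ CMP  NZCV=0000
8: · ADDMI
9: · SUBCS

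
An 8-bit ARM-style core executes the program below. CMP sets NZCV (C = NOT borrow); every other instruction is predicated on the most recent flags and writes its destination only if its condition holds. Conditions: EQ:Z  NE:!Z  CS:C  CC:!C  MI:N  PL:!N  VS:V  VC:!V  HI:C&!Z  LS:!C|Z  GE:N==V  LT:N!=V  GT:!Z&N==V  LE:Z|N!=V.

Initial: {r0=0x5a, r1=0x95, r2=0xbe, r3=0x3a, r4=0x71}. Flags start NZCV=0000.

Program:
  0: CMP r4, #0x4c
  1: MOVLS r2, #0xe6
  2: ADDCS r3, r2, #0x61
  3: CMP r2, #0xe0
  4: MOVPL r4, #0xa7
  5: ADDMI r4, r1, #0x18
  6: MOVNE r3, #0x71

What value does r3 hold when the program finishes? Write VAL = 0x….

VAL = 0x71

0: ✓ CMP  NZCV=0010
1: · MOVLS
2: ✓ ADDCS  r3←0x1f
3: ✓ CMP  NZCV=1000
4: · MOVPL
5: ✓ ADDMI  r4←0xad
6: ✓ MOVNE  r3←0x71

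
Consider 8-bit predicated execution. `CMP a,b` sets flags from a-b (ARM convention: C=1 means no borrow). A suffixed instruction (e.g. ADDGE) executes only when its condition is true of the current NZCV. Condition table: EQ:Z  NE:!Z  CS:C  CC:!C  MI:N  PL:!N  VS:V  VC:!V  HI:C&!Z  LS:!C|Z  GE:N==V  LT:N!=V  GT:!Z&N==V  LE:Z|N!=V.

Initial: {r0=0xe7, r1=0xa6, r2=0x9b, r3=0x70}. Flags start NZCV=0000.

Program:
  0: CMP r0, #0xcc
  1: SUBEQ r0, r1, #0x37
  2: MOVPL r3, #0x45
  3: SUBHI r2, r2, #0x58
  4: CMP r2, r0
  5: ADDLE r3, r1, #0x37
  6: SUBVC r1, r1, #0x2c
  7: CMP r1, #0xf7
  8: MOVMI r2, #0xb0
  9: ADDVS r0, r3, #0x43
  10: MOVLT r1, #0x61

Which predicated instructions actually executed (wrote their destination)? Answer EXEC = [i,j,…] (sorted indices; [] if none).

EXEC = [2,3,6,8,9]

0: ✓ CMP  NZCV=0010
1: · SUBEQ
2: ✓ MOVPL  r3←0x45
3: ✓ SUBHI  r2←0x43
4: ✓ CMP  NZCV=0000
5: · ADDLE
6: ✓ SUBVC  r1←0x7a
7: ✓ CMP  NZCV=1001
8: ✓ MOVMI  r2←0xb0
9: ✓ ADDVS  r0←0x88
10: · MOVLT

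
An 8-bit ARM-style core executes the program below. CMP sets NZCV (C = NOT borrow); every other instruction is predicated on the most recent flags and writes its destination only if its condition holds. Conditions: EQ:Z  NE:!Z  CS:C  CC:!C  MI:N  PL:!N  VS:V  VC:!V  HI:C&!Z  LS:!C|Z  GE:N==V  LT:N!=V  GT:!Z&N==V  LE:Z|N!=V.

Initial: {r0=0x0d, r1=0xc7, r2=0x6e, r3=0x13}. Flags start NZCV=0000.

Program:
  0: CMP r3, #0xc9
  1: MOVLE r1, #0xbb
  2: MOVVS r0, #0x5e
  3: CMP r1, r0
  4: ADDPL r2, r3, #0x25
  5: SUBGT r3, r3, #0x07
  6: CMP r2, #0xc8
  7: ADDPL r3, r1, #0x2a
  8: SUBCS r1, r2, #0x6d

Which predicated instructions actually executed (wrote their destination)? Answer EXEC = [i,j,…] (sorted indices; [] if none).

EXEC = []

[0] flags=0000 → (cmp)
[1] flags=0000 LE?F → skip
[2] flags=0000 VS?F → skip
[3] flags=1010 → (cmp)
[4] flags=1010 PL?F → skip
[5] flags=1010 GT?F → skip
[6] flags=1001 → (cmp)
[7] flags=1001 PL?F → skip
[8] flags=1001 CS?F → skip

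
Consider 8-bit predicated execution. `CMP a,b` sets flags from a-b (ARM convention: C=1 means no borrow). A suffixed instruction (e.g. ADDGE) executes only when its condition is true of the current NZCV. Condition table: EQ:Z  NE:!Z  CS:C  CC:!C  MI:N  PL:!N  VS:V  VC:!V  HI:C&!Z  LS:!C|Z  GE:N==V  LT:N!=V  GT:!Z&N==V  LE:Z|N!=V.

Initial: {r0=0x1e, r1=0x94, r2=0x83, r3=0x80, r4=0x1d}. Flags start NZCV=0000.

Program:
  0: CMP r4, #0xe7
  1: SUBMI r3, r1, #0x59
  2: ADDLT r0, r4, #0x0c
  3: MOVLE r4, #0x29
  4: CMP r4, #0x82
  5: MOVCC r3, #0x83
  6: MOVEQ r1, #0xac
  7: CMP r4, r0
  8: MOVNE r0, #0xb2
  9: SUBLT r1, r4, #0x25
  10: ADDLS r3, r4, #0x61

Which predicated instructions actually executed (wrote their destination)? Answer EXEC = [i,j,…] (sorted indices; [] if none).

EXEC = [5,8,9,10]

0: ✓ CMP  NZCV=0000
1: · SUBMI
2: · ADDLT
3: · MOVLE
4: ✓ CMP  NZCV=1001
5: ✓ MOVCC  r3←0x83
6: · MOVEQ
7: ✓ CMP  NZCV=1000
8: ✓ MOVNE  r0←0xb2
9: ✓ SUBLT  r1←0xf8
10: ✓ ADDLS  r3←0x7e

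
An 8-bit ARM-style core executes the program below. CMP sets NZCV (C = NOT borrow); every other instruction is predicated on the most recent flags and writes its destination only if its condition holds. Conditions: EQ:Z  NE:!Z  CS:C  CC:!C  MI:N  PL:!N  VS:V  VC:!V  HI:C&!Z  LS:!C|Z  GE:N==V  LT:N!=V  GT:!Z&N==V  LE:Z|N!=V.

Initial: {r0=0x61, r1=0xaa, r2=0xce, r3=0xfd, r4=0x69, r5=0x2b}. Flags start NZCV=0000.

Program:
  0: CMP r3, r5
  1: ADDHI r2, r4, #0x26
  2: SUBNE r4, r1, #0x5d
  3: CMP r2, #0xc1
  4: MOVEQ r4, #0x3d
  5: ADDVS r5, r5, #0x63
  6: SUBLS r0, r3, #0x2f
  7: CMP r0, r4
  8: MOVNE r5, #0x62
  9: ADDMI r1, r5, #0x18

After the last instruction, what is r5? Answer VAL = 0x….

[0] flags=1010 → (cmp)
[1] flags=1010 HI?T → r2=0x8f
[2] flags=1010 NE?T → r4=0x4d
[3] flags=1000 → (cmp)
[4] flags=1000 EQ?F → skip
[5] flags=1000 VS?F → skip
[6] flags=1000 LS?T → r0=0xce
[7] flags=1010 → (cmp)
[8] flags=1010 NE?T → r5=0x62
[9] flags=1010 MI?T → r1=0x7a

VAL = 0x62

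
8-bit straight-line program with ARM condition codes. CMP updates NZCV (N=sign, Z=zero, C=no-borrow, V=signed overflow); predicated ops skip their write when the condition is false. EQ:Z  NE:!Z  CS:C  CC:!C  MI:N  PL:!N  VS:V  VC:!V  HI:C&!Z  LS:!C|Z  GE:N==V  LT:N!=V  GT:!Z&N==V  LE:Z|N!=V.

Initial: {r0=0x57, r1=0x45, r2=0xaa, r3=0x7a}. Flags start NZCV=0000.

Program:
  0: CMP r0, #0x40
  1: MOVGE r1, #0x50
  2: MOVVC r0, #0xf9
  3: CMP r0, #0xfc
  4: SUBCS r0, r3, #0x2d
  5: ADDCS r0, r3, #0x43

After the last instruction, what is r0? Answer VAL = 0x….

[0] flags=0010 → (cmp)
[1] flags=0010 GE?T → r1=0x50
[2] flags=0010 VC?T → r0=0xf9
[3] flags=1000 → (cmp)
[4] flags=1000 CS?F → skip
[5] flags=1000 CS?F → skip

VAL = 0xf9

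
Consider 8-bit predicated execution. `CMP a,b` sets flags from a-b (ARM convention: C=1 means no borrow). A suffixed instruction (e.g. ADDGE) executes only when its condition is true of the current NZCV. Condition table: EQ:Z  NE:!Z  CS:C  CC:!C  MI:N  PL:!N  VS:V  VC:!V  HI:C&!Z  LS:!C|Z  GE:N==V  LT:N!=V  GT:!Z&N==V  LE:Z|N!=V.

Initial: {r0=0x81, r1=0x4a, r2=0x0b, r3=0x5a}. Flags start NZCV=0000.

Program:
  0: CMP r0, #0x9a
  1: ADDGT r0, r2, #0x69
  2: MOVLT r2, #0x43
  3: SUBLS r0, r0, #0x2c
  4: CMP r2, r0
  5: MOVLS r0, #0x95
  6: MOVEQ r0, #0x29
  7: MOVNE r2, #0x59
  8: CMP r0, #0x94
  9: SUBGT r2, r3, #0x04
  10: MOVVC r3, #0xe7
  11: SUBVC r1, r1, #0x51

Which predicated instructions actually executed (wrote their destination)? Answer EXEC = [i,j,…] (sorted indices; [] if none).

EXEC = [2,3,5,7,9,10,11]

0: ✓ CMP  NZCV=1000
1: · ADDGT
2: ✓ MOVLT  r2←0x43
3: ✓ SUBLS  r0←0x55
4: ✓ CMP  NZCV=1000
5: ✓ MOVLS  r0←0x95
6: · MOVEQ
7: ✓ MOVNE  r2←0x59
8: ✓ CMP  NZCV=0010
9: ✓ SUBGT  r2←0x56
10: ✓ MOVVC  r3←0xe7
11: ✓ SUBVC  r1←0xf9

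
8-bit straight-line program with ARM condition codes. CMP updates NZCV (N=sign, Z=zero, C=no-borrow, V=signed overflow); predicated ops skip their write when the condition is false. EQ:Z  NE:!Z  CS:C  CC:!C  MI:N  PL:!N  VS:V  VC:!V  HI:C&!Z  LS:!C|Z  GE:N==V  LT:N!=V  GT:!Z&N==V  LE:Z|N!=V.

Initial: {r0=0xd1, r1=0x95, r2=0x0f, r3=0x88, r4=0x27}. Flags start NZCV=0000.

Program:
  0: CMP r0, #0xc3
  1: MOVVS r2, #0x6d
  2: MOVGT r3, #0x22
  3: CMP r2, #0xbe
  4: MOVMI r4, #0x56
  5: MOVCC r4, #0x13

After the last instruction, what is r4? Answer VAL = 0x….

[0] flags=0010 → (cmp)
[1] flags=0010 VS?F → skip
[2] flags=0010 GT?T → r3=0x22
[3] flags=0000 → (cmp)
[4] flags=0000 MI?F → skip
[5] flags=0000 CC?T → r4=0x13

VAL = 0x13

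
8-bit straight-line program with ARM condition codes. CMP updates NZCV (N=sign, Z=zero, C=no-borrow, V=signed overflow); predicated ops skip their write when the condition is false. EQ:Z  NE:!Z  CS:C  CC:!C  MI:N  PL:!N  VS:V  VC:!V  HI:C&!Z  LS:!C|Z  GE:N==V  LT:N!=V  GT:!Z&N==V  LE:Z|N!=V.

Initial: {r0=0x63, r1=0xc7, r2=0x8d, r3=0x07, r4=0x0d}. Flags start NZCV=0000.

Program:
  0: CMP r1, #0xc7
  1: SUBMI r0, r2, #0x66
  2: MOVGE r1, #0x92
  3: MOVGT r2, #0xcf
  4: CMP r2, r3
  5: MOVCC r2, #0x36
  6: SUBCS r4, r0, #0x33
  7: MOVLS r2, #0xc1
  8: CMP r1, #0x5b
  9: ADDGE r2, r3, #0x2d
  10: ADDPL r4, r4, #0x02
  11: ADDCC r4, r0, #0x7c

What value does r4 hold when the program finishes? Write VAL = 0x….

VAL = 0x32

[0] flags=0110 → (cmp)
[1] flags=0110 MI?F → skip
[2] flags=0110 GE?T → r1=0x92
[3] flags=0110 GT?F → skip
[4] flags=1010 → (cmp)
[5] flags=1010 CC?F → skip
[6] flags=1010 CS?T → r4=0x30
[7] flags=1010 LS?F → skip
[8] flags=0011 → (cmp)
[9] flags=0011 GE?F → skip
[10] flags=0011 PL?T → r4=0x32
[11] flags=0011 CC?F → skip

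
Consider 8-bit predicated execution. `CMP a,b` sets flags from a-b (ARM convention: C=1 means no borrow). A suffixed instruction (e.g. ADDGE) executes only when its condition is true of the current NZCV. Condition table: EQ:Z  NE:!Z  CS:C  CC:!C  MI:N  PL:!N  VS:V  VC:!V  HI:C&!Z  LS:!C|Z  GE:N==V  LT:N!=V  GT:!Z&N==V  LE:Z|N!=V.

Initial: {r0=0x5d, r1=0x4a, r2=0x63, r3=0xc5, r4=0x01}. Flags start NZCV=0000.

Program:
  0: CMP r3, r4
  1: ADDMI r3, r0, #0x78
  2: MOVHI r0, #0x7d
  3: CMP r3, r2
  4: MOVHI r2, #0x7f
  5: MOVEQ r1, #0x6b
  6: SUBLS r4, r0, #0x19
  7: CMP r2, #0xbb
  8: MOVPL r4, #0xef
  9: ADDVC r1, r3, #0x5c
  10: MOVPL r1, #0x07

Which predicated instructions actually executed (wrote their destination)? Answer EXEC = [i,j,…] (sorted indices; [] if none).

[0] flags=1010 → (cmp)
[1] flags=1010 MI?T → r3=0xd5
[2] flags=1010 HI?T → r0=0x7d
[3] flags=0011 → (cmp)
[4] flags=0011 HI?T → r2=0x7f
[5] flags=0011 EQ?F → skip
[6] flags=0011 LS?F → skip
[7] flags=1001 → (cmp)
[8] flags=1001 PL?F → skip
[9] flags=1001 VC?F → skip
[10] flags=1001 PL?F → skip

EXEC = [1,2,4]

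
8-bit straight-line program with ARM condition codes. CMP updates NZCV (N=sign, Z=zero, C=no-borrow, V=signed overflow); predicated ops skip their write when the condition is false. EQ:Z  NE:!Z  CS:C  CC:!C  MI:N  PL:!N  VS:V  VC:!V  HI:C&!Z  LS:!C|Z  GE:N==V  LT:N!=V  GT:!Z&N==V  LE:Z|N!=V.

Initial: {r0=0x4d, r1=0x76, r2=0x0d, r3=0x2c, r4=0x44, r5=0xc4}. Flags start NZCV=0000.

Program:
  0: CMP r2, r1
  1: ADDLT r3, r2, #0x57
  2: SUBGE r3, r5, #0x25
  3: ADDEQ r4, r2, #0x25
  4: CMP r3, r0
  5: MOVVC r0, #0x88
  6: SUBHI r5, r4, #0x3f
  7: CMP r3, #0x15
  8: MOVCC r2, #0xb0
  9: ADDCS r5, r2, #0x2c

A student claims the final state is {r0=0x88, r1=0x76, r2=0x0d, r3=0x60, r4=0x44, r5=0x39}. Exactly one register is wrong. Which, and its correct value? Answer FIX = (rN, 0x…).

[0] flags=1000 → (cmp)
[1] flags=1000 LT?T → r3=0x64
[2] flags=1000 GE?F → skip
[3] flags=1000 EQ?F → skip
[4] flags=0010 → (cmp)
[5] flags=0010 VC?T → r0=0x88
[6] flags=0010 HI?T → r5=0x05
[7] flags=0010 → (cmp)
[8] flags=0010 CC?F → skip
[9] flags=0010 CS?T → r5=0x39

FIX = (r3, 0x64)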